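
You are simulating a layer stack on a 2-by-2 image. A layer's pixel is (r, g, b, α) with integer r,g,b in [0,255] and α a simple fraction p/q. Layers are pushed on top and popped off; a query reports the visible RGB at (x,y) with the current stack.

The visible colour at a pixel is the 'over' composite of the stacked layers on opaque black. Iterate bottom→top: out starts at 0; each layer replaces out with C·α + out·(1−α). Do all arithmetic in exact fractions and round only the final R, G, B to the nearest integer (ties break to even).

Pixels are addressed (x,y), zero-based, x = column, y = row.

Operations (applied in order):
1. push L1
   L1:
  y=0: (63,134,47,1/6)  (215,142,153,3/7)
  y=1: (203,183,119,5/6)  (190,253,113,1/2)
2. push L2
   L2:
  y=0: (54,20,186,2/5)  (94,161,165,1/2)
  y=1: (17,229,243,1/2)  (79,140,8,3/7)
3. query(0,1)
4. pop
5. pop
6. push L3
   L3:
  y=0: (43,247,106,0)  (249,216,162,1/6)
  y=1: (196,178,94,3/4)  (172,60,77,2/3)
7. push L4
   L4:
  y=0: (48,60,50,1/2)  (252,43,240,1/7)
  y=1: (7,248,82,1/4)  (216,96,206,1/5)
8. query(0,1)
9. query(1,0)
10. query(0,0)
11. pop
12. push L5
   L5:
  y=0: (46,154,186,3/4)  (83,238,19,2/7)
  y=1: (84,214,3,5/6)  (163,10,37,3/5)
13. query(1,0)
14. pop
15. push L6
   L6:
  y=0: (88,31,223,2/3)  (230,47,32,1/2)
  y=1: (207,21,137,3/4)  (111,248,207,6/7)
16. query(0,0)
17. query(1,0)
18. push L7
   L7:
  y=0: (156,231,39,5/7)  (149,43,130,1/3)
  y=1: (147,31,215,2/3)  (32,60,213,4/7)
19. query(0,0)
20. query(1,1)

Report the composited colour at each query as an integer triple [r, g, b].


query (0,1) [L1,L2] — begin 0,0,0
L1 α=5/6: [1015/6, 305/2, 595/6]
L2 α=1/2: [1117/12, 763/4, 2053/12]
rounded: [93, 191, 171]

at x=0,y=1 over L3,L4:
+L3 (α=3/4) → [147, 267/2, 141/2]
+L4 (α=1/4) → [112, 1297/8, 587/8]
= [112, 162, 73]

query (1,0) [L3,L4] — begin 0,0,0
L3 α=1/6: [83/2, 36, 27]
L4 α=1/7: [501/7, 37, 402/7]
= [72, 37, 57]

(0,0) stack=L3,L4; from [0,0,0]:
L3 α=0: [0, 0, 0]
L4 α=1/2: [24, 30, 25]
→ [24, 30, 25]

query (1,0) [L3,L5] — begin 0,0,0
L3 α=1/6: [83/2, 36, 27]
L5 α=2/7: [747/14, 656/7, 173/7]
= [53, 94, 25]

at x=0,y=0 over L3,L6:
L3 α=0: [0, 0, 0]
L6 α=2/3: [176/3, 62/3, 446/3]
→ [59, 21, 149]

at x=1,y=0 over L3,L6:
+L3 (α=1/6) → [83/2, 36, 27]
+L6 (α=1/2) → [543/4, 83/2, 59/2]
= [136, 42, 30]

query (0,0) [L3,L6,L7] — begin 0,0,0
L3 α=0: [0, 0, 0]
L6 α=2/3: [176/3, 62/3, 446/3]
L7 α=5/7: [2692/21, 3589/21, 211/3]
→ [128, 171, 70]

(1,1) stack=L3,L6,L7; from [0,0,0]:
L3 α=2/3: [344/3, 40, 154/3]
L6 α=6/7: [2342/21, 1528/7, 3880/21]
L7 α=4/7: [3238/49, 6264/49, 9844/49]
= [66, 128, 201]


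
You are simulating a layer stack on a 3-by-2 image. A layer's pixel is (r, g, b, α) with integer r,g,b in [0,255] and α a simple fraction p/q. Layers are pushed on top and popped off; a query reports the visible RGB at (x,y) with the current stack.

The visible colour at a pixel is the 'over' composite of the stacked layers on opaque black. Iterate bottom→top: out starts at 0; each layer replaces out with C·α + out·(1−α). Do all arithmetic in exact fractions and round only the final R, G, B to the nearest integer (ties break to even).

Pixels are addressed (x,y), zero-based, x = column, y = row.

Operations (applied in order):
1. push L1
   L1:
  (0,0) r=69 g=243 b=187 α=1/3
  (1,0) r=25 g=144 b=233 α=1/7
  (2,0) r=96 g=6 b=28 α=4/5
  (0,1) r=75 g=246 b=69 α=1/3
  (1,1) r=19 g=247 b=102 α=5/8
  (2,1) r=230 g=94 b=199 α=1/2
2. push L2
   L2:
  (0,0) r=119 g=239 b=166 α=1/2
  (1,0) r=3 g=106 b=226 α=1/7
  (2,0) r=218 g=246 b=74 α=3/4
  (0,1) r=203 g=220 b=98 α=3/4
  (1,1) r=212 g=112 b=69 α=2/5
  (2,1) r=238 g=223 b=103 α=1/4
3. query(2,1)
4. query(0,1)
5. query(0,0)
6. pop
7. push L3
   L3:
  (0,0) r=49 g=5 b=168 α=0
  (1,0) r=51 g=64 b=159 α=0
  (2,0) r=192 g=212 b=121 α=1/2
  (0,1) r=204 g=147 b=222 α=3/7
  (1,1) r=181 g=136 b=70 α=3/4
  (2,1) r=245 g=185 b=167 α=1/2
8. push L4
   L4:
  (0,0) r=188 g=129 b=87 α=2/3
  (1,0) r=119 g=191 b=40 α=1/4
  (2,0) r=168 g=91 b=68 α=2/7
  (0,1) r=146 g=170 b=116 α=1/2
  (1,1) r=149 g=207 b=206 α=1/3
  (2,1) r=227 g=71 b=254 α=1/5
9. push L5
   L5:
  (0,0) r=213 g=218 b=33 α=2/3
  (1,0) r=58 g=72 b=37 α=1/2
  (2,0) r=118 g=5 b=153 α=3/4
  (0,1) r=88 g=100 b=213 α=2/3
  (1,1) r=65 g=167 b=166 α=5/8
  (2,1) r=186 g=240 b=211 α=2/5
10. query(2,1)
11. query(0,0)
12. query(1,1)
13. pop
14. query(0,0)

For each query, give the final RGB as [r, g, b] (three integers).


query (2,1) [L1,L2] — begin 0,0,0
after L1 α=1/2: [115, 47, 199/2]
after L2 α=1/4: [583/4, 91, 803/8]
rounded: [146, 91, 100]

query (0,1) [L1,L2] — begin 0,0,0
after L1 α=1/3: [25, 82, 23]
after L2 α=3/4: [317/2, 371/2, 317/4]
→ [158, 186, 79]

query (0,0) [L1,L2] — begin 0,0,0
after L1 α=1/3: [23, 81, 187/3]
after L2 α=1/2: [71, 160, 685/6]
= [71, 160, 114]

query (2,1) [L1,L3,L4,L5] — begin 0,0,0
+L1 (α=1/2) → [115, 47, 199/2]
+L3 (α=1/2) → [180, 116, 533/4]
+L4 (α=1/5) → [947/5, 107, 787/5]
+L5 (α=2/5) → [4701/25, 801/5, 4471/25]
= [188, 160, 179]

query (0,0) [L1,L3,L4,L5] — begin 0,0,0
after L1 α=1/3: [23, 81, 187/3]
after L3 α=0: [23, 81, 187/3]
after L4 α=2/3: [133, 113, 709/9]
after L5 α=2/3: [559/3, 183, 1303/27]
rounded: [186, 183, 48]

at x=1,y=1 over L1,L3,L4,L5:
after L1 α=5/8: [95/8, 1235/8, 255/4]
after L3 α=3/4: [4439/32, 4499/32, 1095/16]
after L4 α=1/3: [6823/48, 7811/48, 2743/24]
after L5 α=5/8: [12023/128, 21171/128, 9383/64]
→ [94, 165, 147]

(0,0) stack=L1,L3,L4; from [0,0,0]:
L1 α=1/3: [23, 81, 187/3]
L3 α=0: [23, 81, 187/3]
L4 α=2/3: [133, 113, 709/9]
rounded: [133, 113, 79]


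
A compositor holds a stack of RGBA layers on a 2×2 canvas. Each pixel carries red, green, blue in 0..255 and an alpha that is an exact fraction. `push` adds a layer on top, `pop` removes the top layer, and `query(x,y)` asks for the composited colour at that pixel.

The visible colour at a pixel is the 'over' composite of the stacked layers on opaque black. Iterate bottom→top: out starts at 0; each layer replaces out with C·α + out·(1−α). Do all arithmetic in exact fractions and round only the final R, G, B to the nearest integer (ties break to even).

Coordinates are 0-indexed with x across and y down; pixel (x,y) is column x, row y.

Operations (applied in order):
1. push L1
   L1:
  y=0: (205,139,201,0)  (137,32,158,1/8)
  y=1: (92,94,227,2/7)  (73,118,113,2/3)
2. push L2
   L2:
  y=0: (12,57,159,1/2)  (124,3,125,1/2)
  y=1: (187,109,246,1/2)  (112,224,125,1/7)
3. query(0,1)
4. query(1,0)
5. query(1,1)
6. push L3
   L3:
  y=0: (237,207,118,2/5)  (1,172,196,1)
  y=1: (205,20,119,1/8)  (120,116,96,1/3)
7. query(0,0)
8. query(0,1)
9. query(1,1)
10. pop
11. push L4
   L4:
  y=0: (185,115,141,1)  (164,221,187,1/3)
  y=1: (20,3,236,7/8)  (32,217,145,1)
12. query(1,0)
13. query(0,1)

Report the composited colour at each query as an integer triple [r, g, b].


at x=0,y=1 over L1,L2:
L1 α=2/7: [184/7, 188/7, 454/7]
L2 α=1/2: [1493/14, 951/14, 1088/7]
= [107, 68, 155]

at x=1,y=0 over L1,L2:
+L1 (α=1/8) → [137/8, 4, 79/4]
+L2 (α=1/2) → [1129/16, 7/2, 579/8]
rounded: [71, 4, 72]

at x=1,y=1 over L1,L2:
L1 α=2/3: [146/3, 236/3, 226/3]
L2 α=1/7: [404/7, 696/7, 577/7]
= [58, 99, 82]

at x=0,y=0 over L1,L2,L3:
after L1 α=0: [0, 0, 0]
after L2 α=1/2: [6, 57/2, 159/2]
after L3 α=2/5: [492/5, 999/10, 949/10]
= [98, 100, 95]

query (0,1) [L1,L2,L3] — begin 0,0,0
L1 α=2/7: [184/7, 188/7, 454/7]
L2 α=1/2: [1493/14, 951/14, 1088/7]
L3 α=1/8: [1903/16, 991/16, 1207/8]
rounded: [119, 62, 151]

(1,1) stack=L1,L2,L3; from [0,0,0]:
+L1 (α=2/3) → [146/3, 236/3, 226/3]
+L2 (α=1/7) → [404/7, 696/7, 577/7]
+L3 (α=1/3) → [1648/21, 2204/21, 1826/21]
rounded: [78, 105, 87]

(1,0) stack=L1,L2,L4; from [0,0,0]:
after L1 α=1/8: [137/8, 4, 79/4]
after L2 α=1/2: [1129/16, 7/2, 579/8]
after L4 α=1/3: [2441/24, 76, 1327/12]
rounded: [102, 76, 111]

query (0,1) [L1,L2,L4] — begin 0,0,0
+L1 (α=2/7) → [184/7, 188/7, 454/7]
+L2 (α=1/2) → [1493/14, 951/14, 1088/7]
+L4 (α=7/8) → [3453/112, 1245/112, 3163/14]
= [31, 11, 226]


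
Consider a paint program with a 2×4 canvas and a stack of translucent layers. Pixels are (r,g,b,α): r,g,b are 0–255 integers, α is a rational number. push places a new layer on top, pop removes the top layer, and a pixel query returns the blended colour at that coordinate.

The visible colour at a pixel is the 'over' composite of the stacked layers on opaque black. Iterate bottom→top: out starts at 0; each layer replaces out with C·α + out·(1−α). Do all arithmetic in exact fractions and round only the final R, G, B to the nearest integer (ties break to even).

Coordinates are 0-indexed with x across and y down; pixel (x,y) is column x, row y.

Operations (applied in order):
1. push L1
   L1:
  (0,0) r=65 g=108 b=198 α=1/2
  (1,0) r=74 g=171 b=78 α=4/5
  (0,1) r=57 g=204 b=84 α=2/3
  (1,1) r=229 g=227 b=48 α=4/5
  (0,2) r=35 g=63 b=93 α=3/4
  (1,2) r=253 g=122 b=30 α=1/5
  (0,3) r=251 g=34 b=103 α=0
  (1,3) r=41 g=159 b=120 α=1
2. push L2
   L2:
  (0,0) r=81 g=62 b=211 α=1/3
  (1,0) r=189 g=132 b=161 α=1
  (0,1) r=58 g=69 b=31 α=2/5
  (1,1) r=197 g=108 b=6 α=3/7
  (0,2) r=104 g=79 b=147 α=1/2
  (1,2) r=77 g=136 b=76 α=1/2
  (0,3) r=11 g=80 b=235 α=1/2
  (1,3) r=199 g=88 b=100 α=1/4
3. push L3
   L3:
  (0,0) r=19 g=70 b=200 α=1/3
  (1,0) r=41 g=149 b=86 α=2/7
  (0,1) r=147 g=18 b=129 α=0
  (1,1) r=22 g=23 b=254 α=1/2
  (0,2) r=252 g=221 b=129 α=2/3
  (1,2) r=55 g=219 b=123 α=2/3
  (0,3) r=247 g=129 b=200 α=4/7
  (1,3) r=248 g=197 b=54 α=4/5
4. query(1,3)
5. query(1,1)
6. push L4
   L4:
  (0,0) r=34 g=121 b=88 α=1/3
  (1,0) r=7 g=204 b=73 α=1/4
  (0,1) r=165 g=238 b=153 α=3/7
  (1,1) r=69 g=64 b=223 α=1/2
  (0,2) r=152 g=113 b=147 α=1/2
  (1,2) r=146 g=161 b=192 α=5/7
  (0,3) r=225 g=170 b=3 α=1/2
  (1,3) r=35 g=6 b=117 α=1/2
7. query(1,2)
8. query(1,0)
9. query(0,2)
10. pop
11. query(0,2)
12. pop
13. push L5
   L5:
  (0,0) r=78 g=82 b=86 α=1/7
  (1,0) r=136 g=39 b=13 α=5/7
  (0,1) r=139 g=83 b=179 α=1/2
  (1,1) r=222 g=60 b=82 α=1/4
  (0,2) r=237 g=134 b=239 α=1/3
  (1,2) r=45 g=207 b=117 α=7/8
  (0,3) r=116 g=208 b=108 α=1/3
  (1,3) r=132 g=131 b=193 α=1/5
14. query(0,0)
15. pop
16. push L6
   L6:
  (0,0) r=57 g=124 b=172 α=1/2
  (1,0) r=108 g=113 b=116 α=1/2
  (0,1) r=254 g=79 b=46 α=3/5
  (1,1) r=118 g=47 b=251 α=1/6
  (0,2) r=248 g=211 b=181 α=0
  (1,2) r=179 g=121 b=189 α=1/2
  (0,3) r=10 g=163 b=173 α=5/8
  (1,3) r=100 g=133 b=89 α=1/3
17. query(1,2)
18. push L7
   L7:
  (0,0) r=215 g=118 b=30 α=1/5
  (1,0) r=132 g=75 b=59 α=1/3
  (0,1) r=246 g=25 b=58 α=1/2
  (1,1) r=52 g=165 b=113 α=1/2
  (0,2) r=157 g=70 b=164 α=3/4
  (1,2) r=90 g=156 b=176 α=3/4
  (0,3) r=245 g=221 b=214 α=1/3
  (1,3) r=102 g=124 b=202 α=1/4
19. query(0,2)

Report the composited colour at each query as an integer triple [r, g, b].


at x=1,y=3 over L1,L2,L3:
after L1 α=1: [41, 159, 120]
after L2 α=1/4: [161/2, 565/4, 115]
after L3 α=4/5: [429/2, 3717/20, 331/5]
rounded: [214, 186, 66]

(1,1) stack=L1,L2,L3; from [0,0,0]:
L1 α=4/5: [916/5, 908/5, 192/5]
L2 α=3/7: [6619/35, 5252/35, 858/35]
L3 α=1/2: [7389/70, 6057/70, 4874/35]
rounded: [106, 87, 139]

at x=1,y=2 over L1,L2,L3,L4:
L1 α=1/5: [253/5, 122/5, 6]
L2 α=1/2: [319/5, 401/5, 41]
L3 α=2/3: [869/15, 2591/15, 287/3]
L4 α=5/7: [12688/105, 17257/105, 3454/21]
rounded: [121, 164, 164]

query (1,0) [L1,L2,L3,L4] — begin 0,0,0
+L1 (α=4/5) → [296/5, 684/5, 312/5]
+L2 (α=1) → [189, 132, 161]
+L3 (α=2/7) → [1027/7, 958/7, 977/7]
+L4 (α=1/4) → [1565/14, 2151/14, 1721/14]
→ [112, 154, 123]

at x=0,y=2 over L1,L2,L3,L4:
+L1 (α=3/4) → [105/4, 189/4, 279/4]
+L2 (α=1/2) → [521/8, 505/8, 867/8]
+L3 (α=2/3) → [4553/24, 1347/8, 977/8]
+L4 (α=1/2) → [8201/48, 2251/16, 2153/16]
→ [171, 141, 135]

at x=0,y=2 over L1,L2,L3:
+L1 (α=3/4) → [105/4, 189/4, 279/4]
+L2 (α=1/2) → [521/8, 505/8, 867/8]
+L3 (α=2/3) → [4553/24, 1347/8, 977/8]
→ [190, 168, 122]

query (0,0) [L1,L2,L5] — begin 0,0,0
+L1 (α=1/2) → [65/2, 54, 99]
+L2 (α=1/3) → [146/3, 170/3, 409/3]
+L5 (α=1/7) → [370/7, 422/7, 904/7]
rounded: [53, 60, 129]

query (1,2) [L1,L2,L6] — begin 0,0,0
L1 α=1/5: [253/5, 122/5, 6]
L2 α=1/2: [319/5, 401/5, 41]
L6 α=1/2: [607/5, 503/5, 115]
rounded: [121, 101, 115]

at x=0,y=2 over L1,L2,L6,L7:
after L1 α=3/4: [105/4, 189/4, 279/4]
after L2 α=1/2: [521/8, 505/8, 867/8]
after L6 α=0: [521/8, 505/8, 867/8]
after L7 α=3/4: [4289/32, 2185/32, 4803/32]
= [134, 68, 150]


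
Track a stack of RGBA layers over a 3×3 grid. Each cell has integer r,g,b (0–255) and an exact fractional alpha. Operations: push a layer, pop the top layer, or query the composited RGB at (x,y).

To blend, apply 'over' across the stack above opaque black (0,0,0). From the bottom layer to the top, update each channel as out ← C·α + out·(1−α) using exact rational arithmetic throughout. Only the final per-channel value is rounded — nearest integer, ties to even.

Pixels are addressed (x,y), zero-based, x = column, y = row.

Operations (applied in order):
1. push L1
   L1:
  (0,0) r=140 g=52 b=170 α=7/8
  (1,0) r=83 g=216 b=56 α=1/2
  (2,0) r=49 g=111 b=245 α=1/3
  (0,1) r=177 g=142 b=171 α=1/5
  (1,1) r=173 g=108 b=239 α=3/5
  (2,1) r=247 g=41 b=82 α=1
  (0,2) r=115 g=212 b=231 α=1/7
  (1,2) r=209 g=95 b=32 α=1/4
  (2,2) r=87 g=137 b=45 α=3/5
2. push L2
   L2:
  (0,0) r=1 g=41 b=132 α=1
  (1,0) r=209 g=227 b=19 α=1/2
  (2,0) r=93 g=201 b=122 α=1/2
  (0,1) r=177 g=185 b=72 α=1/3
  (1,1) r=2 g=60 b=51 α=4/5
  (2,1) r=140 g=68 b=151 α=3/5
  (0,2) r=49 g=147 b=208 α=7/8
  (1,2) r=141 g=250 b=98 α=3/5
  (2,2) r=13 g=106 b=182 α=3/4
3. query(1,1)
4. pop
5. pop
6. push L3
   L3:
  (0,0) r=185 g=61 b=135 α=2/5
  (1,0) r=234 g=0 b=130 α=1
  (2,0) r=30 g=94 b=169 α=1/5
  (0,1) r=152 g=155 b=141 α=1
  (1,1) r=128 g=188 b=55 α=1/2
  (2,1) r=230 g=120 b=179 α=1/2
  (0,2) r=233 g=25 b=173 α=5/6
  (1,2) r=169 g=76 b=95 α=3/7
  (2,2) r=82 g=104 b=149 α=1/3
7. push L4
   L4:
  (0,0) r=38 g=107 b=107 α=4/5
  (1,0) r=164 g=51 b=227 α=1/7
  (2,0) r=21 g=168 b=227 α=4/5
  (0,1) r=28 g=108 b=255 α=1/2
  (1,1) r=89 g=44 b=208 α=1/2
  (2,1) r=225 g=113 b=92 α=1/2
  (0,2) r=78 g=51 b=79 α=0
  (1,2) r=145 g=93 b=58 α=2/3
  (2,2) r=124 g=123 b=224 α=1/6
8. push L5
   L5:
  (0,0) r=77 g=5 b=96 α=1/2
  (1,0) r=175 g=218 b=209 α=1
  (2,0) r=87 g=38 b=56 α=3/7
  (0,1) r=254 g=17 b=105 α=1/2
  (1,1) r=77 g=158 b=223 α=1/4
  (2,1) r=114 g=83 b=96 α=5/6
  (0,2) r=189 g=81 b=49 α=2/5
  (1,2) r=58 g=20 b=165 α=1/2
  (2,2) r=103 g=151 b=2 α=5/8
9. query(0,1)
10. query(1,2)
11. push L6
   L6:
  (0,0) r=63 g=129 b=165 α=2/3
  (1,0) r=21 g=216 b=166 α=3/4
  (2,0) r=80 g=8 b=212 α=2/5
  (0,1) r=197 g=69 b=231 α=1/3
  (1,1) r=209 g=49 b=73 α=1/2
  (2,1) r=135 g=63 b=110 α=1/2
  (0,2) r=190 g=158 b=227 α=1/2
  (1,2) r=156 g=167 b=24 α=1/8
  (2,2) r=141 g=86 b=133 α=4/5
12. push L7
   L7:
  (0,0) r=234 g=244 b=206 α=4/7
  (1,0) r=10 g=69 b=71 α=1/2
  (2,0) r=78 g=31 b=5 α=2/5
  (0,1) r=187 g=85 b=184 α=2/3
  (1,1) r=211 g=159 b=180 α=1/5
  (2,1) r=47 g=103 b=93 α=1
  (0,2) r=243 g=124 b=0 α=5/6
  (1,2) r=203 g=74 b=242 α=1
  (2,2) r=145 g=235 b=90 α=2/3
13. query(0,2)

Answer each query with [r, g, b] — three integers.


at x=1,y=1 over L1,L2:
after L1 α=3/5: [519/5, 324/5, 717/5]
after L2 α=4/5: [559/25, 1524/25, 1737/25]
= [22, 61, 69]

(0,1) stack=L3,L4,L5; from [0,0,0]:
L3 α=1: [152, 155, 141]
L4 α=1/2: [90, 263/2, 198]
L5 α=1/2: [172, 297/4, 303/2]
rounded: [172, 74, 152]

(1,2) stack=L3,L4,L5; from [0,0,0]:
+L3 (α=3/7) → [507/7, 228/7, 285/7]
+L4 (α=2/3) → [2537/21, 510/7, 1097/21]
+L5 (α=1/2) → [3755/42, 325/7, 2281/21]
→ [89, 46, 109]

at x=0,y=2 over L3,L4,L5,L6,L7:
after L3 α=5/6: [1165/6, 125/6, 865/6]
after L4 α=0: [1165/6, 125/6, 865/6]
after L5 α=2/5: [1921/10, 449/10, 1061/10]
after L6 α=1/2: [3821/20, 2029/20, 3331/20]
after L7 α=5/6: [28121/120, 14429/120, 3331/120]
→ [234, 120, 28]


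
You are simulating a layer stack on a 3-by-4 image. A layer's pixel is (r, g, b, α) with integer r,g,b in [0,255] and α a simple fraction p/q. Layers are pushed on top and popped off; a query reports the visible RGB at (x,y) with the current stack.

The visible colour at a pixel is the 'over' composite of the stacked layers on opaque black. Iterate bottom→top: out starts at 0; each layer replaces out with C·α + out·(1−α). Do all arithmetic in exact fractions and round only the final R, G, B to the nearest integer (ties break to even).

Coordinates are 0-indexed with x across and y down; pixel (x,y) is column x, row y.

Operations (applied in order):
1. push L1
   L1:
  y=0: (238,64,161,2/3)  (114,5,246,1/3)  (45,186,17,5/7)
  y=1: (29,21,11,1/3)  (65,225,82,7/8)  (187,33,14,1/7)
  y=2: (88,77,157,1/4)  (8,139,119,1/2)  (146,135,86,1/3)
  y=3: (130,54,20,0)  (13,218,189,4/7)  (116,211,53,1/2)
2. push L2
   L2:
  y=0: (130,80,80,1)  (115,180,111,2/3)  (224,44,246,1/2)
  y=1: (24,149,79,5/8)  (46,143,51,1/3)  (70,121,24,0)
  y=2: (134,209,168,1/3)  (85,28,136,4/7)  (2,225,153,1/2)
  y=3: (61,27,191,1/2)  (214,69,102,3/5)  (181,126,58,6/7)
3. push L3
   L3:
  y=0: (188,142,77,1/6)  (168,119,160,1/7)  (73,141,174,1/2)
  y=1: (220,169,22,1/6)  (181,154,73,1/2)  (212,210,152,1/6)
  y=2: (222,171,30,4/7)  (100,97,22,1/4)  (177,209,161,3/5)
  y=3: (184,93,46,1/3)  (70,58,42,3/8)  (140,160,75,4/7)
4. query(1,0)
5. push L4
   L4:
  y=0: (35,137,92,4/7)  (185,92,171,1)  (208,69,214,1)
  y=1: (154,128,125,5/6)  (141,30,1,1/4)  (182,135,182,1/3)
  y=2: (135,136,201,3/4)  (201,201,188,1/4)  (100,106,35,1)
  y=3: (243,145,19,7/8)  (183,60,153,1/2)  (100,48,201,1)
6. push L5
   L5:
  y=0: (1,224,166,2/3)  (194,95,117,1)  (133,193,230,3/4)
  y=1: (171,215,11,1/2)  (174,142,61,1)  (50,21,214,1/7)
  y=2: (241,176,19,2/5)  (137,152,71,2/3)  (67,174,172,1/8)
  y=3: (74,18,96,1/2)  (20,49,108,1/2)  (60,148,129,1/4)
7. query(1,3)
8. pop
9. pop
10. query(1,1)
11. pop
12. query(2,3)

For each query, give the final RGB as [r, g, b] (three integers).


query (1,0) [L1,L2,L3] — begin 0,0,0
L1 α=1/3: [38, 5/3, 82]
L2 α=2/3: [268/3, 1085/9, 304/3]
L3 α=1/7: [704/7, 361/3, 768/7]
rounded: [101, 120, 110]

query (1,3) [L1,L2,L3,L4,L5] — begin 0,0,0
L1 α=4/7: [52/7, 872/7, 108]
L2 α=3/5: [4598/35, 3193/35, 522/5]
L3 α=3/8: [1517/14, 4411/56, 81]
L4 α=1/2: [4079/28, 7771/112, 117]
L5 α=1/2: [4639/56, 13259/224, 225/2]
→ [83, 59, 112]

at x=1,y=1 over L1,L2,L3:
+L1 (α=7/8) → [455/8, 1575/8, 287/4]
+L2 (α=1/3) → [213/4, 2147/12, 389/6]
+L3 (α=1/2) → [937/8, 3995/24, 827/12]
→ [117, 166, 69]

(2,3) stack=L1,L2; from [0,0,0]:
+L1 (α=1/2) → [58, 211/2, 53/2]
+L2 (α=6/7) → [1144/7, 1723/14, 107/2]
= [163, 123, 54]


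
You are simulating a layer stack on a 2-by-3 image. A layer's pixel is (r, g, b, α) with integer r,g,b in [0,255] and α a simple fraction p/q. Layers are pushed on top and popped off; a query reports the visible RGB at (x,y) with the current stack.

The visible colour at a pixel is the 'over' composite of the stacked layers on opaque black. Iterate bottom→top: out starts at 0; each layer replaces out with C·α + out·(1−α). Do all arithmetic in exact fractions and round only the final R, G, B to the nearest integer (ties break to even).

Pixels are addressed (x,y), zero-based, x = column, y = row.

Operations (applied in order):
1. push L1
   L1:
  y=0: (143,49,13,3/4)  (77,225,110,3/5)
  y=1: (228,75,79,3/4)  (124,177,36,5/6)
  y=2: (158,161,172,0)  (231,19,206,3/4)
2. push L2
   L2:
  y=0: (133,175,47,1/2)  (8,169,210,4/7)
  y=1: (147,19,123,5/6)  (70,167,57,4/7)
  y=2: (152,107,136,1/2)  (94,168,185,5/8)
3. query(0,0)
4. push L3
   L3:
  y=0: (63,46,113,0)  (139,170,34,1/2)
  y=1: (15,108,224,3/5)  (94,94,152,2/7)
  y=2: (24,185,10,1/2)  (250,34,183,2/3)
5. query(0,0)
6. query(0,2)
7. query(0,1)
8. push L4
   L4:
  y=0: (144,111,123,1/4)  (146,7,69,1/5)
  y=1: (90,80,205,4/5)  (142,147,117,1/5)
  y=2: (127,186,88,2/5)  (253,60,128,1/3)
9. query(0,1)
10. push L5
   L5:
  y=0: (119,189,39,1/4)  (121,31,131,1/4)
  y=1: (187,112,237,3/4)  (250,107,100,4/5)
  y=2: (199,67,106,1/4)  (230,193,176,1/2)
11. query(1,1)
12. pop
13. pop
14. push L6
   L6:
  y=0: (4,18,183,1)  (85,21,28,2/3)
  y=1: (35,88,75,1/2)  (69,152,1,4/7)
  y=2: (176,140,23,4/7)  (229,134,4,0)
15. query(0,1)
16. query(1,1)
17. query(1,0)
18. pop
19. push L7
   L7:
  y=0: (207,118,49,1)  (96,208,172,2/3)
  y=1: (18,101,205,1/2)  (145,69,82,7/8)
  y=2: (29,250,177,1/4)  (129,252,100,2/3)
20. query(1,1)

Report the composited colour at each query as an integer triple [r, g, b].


at x=0,y=0 over L1,L2:
L1 α=3/4: [429/4, 147/4, 39/4]
L2 α=1/2: [961/8, 847/8, 227/8]
→ [120, 106, 28]

query (0,0) [L1,L2,L3] — begin 0,0,0
+L1 (α=3/4) → [429/4, 147/4, 39/4]
+L2 (α=1/2) → [961/8, 847/8, 227/8]
+L3 (α=0) → [961/8, 847/8, 227/8]
→ [120, 106, 28]

at x=0,y=2 over L1,L2,L3:
L1 α=0: [0, 0, 0]
L2 α=1/2: [76, 107/2, 68]
L3 α=1/2: [50, 477/4, 39]
rounded: [50, 119, 39]

at x=0,y=1 over L1,L2,L3:
after L1 α=3/4: [171, 225/4, 237/4]
after L2 α=5/6: [151, 605/24, 899/8]
after L3 α=3/5: [347/5, 4493/60, 3587/20]
→ [69, 75, 179]

at x=0,y=1 over L1,L2,L3,L4:
after L1 α=3/4: [171, 225/4, 237/4]
after L2 α=5/6: [151, 605/24, 899/8]
after L3 α=3/5: [347/5, 4493/60, 3587/20]
after L4 α=4/5: [2147/25, 23693/300, 19987/100]
→ [86, 79, 200]

at x=1,y=1 over L1,L2,L3,L4,L5:
L1 α=5/6: [310/3, 295/2, 30]
L2 α=4/7: [590/7, 2221/14, 318/7]
L3 α=2/7: [4266/49, 13737/98, 3718/49]
L4 α=1/5: [24022/245, 34677/245, 4121/49]
L5 α=4/5: [269022/1225, 139537/1225, 23721/245]
→ [220, 114, 97]

at x=0,y=1 over L1,L2,L3,L6:
L1 α=3/4: [171, 225/4, 237/4]
L2 α=5/6: [151, 605/24, 899/8]
L3 α=3/5: [347/5, 4493/60, 3587/20]
L6 α=1/2: [261/5, 9773/120, 5087/40]
= [52, 81, 127]

query (1,1) [L1,L2,L3,L6] — begin 0,0,0
+L1 (α=5/6) → [310/3, 295/2, 30]
+L2 (α=4/7) → [590/7, 2221/14, 318/7]
+L3 (α=2/7) → [4266/49, 13737/98, 3718/49]
+L6 (α=4/7) → [26322/343, 100795/686, 11350/343]
→ [77, 147, 33]

query (1,0) [L1,L2,L3,L6] — begin 0,0,0
+L1 (α=3/5) → [231/5, 135, 66]
+L2 (α=4/7) → [853/35, 1081/7, 1038/7]
+L3 (α=1/2) → [2859/35, 2271/14, 638/7]
+L6 (α=2/3) → [8809/105, 953/14, 1030/21]
→ [84, 68, 49]

query (1,1) [L1,L2,L3,L7] — begin 0,0,0
L1 α=5/6: [310/3, 295/2, 30]
L2 α=4/7: [590/7, 2221/14, 318/7]
L3 α=2/7: [4266/49, 13737/98, 3718/49]
L7 α=7/8: [54001/392, 61071/784, 7961/98]
= [138, 78, 81]


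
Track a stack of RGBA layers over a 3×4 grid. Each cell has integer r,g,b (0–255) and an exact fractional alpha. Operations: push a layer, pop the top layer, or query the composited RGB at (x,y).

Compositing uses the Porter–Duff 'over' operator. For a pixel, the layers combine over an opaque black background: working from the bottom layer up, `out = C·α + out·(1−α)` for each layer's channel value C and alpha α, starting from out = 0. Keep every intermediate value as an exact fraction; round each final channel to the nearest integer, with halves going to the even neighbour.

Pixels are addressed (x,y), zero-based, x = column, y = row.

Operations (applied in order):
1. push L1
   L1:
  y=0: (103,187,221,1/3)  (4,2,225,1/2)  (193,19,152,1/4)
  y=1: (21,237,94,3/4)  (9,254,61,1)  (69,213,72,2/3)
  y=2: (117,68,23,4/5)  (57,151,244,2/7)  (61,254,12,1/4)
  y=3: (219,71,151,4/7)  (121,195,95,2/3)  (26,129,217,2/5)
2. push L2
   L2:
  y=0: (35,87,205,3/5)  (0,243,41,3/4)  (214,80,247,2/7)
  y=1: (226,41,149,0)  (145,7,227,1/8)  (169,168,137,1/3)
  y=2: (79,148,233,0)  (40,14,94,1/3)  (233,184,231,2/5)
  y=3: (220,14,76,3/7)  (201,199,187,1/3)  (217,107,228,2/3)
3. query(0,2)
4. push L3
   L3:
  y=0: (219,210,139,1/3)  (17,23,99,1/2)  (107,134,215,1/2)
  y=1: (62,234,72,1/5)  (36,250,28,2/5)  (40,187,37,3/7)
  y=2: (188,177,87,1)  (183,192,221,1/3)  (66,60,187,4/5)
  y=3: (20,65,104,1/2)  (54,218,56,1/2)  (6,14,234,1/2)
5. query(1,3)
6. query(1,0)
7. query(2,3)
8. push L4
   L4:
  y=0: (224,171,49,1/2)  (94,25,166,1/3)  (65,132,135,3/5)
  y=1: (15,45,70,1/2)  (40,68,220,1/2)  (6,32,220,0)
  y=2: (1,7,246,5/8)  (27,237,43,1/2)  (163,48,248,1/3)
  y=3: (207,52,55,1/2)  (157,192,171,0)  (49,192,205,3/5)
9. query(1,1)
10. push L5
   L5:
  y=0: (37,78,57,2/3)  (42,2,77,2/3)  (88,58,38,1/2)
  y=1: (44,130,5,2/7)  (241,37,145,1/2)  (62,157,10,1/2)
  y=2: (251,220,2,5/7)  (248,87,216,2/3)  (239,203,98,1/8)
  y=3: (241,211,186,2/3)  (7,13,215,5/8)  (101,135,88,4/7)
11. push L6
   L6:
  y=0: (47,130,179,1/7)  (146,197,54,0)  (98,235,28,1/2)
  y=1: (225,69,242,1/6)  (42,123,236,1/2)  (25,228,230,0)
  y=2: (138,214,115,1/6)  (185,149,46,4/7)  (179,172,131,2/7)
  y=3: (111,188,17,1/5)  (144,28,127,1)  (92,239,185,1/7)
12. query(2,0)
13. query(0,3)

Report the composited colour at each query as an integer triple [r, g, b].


query (0,2) [L1,L2] — begin 0,0,0
+L1 (α=4/5) → [468/5, 272/5, 92/5]
+L2 (α=0) → [468/5, 272/5, 92/5]
= [94, 54, 18]

(1,3) stack=L1,L2,L3; from [0,0,0]:
+L1 (α=2/3) → [242/3, 130, 190/3]
+L2 (α=1/3) → [1087/9, 153, 941/9]
+L3 (α=1/2) → [1573/18, 371/2, 1445/18]
rounded: [87, 186, 80]

query (1,0) [L1,L2,L3] — begin 0,0,0
+L1 (α=1/2) → [2, 1, 225/2]
+L2 (α=3/4) → [1/2, 365/2, 471/8]
+L3 (α=1/2) → [35/4, 411/4, 1263/16]
→ [9, 103, 79]

(2,3) stack=L1,L2,L3; from [0,0,0]:
+L1 (α=2/5) → [52/5, 258/5, 434/5]
+L2 (α=2/3) → [2222/15, 1328/15, 2714/15]
+L3 (α=1/2) → [1156/15, 769/15, 3112/15]
= [77, 51, 207]

(1,1) stack=L1,L2,L3,L4; from [0,0,0]:
+L1 (α=1) → [9, 254, 61]
+L2 (α=1/8) → [26, 1785/8, 327/4]
+L3 (α=2/5) → [30, 1871/8, 241/4]
+L4 (α=1/2) → [35, 2415/16, 1121/8]
→ [35, 151, 140]

at x=2,y=0 over L1,L2,L3,L4,L5,L6:
after L1 α=1/4: [193/4, 19/4, 38]
after L2 α=2/7: [2677/28, 105/4, 684/7]
after L3 α=1/2: [5673/56, 641/8, 2189/14]
after L4 α=3/5: [11133/140, 445/4, 5024/35]
after L5 α=1/2: [23453/280, 677/8, 3177/35]
after L6 α=1/2: [50893/560, 2557/16, 4157/70]
→ [91, 160, 59]

(0,3) stack=L1,L2,L3,L4,L5,L6; from [0,0,0]:
+L1 (α=4/7) → [876/7, 284/7, 604/7]
+L2 (α=3/7) → [8124/49, 1430/49, 4012/49]
+L3 (α=1/2) → [4552/49, 4615/98, 4554/49]
+L4 (α=1/2) → [14695/98, 9711/196, 7249/98]
+L5 (α=2/3) → [61931/294, 92423/588, 43705/294]
+L6 (α=1/5) → [140179/735, 120059/735, 89909/735]
= [191, 163, 122]


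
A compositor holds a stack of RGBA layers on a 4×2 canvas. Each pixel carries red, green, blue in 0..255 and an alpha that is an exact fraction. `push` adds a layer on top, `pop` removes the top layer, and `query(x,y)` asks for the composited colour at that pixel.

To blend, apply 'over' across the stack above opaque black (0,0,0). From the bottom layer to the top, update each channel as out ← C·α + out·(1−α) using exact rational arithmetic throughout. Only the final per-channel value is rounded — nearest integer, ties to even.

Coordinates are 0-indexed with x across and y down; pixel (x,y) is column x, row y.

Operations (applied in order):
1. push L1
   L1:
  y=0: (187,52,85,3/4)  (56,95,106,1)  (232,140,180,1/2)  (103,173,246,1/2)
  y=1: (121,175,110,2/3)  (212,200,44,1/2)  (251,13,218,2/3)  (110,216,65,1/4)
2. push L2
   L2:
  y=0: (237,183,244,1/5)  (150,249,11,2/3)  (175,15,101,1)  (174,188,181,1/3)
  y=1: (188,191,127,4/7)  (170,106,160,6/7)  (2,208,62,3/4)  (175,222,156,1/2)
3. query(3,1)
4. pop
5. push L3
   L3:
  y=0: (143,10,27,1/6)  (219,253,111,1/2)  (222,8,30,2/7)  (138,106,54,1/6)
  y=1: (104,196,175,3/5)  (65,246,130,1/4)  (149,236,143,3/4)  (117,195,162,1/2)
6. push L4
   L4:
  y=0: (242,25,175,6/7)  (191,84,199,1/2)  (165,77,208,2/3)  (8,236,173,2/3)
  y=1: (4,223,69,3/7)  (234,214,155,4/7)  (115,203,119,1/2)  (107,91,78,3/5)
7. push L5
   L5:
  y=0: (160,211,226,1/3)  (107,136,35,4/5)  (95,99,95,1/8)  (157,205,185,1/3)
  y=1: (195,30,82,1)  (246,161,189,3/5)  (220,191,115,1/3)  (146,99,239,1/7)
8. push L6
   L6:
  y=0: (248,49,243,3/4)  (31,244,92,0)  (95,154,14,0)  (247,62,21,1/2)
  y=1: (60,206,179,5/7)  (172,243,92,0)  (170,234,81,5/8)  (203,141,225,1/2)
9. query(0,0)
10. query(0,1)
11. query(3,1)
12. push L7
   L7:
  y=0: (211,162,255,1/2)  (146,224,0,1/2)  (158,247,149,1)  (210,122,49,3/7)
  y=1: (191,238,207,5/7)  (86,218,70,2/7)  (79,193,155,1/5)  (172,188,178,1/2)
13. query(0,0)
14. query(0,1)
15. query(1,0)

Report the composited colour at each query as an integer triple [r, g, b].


(3,1) stack=L1,L2; from [0,0,0]:
L1 α=1/4: [55/2, 54, 65/4]
L2 α=1/2: [405/4, 138, 689/8]
= [101, 138, 86]

at x=0,y=0 over L1,L3,L4,L5,L6:
after L1 α=3/4: [561/4, 39, 255/4]
after L3 α=1/6: [3377/24, 205/6, 461/8]
after L4 α=6/7: [38225/168, 1105/42, 8861/56]
after L5 α=1/3: [51665/252, 5536/63, 5063/28]
after L6 α=3/4: [239153/1008, 14797/252, 25475/112]
→ [237, 59, 227]

at x=0,y=1 over L1,L3,L4,L5,L6:
after L1 α=2/3: [242/3, 350/3, 220/3]
after L3 α=3/5: [284/3, 2464/15, 403/3]
after L4 α=3/7: [1172/21, 19891/105, 319/3]
after L5 α=1: [195, 30, 82]
after L6 α=5/7: [690/7, 1090/7, 1059/7]
→ [99, 156, 151]

(3,1) stack=L1,L3,L4,L5,L6; from [0,0,0]:
L1 α=1/4: [55/2, 54, 65/4]
L3 α=1/2: [289/4, 249/2, 713/8]
L4 α=3/5: [931/10, 522/5, 1649/20]
L5 α=1/7: [3523/35, 3627/35, 7337/70]
L6 α=1/2: [5314/35, 4281/35, 23087/140]
rounded: [152, 122, 165]

query (0,0) [L1,L3,L4,L5,L6,L7] — begin 0,0,0
+L1 (α=3/4) → [561/4, 39, 255/4]
+L3 (α=1/6) → [3377/24, 205/6, 461/8]
+L4 (α=6/7) → [38225/168, 1105/42, 8861/56]
+L5 (α=1/3) → [51665/252, 5536/63, 5063/28]
+L6 (α=3/4) → [239153/1008, 14797/252, 25475/112]
+L7 (α=1/2) → [451841/2016, 55621/504, 54035/224]
→ [224, 110, 241]

(0,1) stack=L1,L3,L4,L5,L6,L7; from [0,0,0]:
after L1 α=2/3: [242/3, 350/3, 220/3]
after L3 α=3/5: [284/3, 2464/15, 403/3]
after L4 α=3/7: [1172/21, 19891/105, 319/3]
after L5 α=1: [195, 30, 82]
after L6 α=5/7: [690/7, 1090/7, 1059/7]
after L7 α=5/7: [8065/49, 10510/49, 9363/49]
= [165, 214, 191]

at x=1,y=0 over L1,L3,L4,L5,L6,L7:
+L1 (α=1) → [56, 95, 106]
+L3 (α=1/2) → [275/2, 174, 217/2]
+L4 (α=1/2) → [657/4, 129, 615/4]
+L5 (α=4/5) → [2369/20, 673/5, 235/4]
+L6 (α=0) → [2369/20, 673/5, 235/4]
+L7 (α=1/2) → [5289/40, 1793/10, 235/8]
→ [132, 179, 29]


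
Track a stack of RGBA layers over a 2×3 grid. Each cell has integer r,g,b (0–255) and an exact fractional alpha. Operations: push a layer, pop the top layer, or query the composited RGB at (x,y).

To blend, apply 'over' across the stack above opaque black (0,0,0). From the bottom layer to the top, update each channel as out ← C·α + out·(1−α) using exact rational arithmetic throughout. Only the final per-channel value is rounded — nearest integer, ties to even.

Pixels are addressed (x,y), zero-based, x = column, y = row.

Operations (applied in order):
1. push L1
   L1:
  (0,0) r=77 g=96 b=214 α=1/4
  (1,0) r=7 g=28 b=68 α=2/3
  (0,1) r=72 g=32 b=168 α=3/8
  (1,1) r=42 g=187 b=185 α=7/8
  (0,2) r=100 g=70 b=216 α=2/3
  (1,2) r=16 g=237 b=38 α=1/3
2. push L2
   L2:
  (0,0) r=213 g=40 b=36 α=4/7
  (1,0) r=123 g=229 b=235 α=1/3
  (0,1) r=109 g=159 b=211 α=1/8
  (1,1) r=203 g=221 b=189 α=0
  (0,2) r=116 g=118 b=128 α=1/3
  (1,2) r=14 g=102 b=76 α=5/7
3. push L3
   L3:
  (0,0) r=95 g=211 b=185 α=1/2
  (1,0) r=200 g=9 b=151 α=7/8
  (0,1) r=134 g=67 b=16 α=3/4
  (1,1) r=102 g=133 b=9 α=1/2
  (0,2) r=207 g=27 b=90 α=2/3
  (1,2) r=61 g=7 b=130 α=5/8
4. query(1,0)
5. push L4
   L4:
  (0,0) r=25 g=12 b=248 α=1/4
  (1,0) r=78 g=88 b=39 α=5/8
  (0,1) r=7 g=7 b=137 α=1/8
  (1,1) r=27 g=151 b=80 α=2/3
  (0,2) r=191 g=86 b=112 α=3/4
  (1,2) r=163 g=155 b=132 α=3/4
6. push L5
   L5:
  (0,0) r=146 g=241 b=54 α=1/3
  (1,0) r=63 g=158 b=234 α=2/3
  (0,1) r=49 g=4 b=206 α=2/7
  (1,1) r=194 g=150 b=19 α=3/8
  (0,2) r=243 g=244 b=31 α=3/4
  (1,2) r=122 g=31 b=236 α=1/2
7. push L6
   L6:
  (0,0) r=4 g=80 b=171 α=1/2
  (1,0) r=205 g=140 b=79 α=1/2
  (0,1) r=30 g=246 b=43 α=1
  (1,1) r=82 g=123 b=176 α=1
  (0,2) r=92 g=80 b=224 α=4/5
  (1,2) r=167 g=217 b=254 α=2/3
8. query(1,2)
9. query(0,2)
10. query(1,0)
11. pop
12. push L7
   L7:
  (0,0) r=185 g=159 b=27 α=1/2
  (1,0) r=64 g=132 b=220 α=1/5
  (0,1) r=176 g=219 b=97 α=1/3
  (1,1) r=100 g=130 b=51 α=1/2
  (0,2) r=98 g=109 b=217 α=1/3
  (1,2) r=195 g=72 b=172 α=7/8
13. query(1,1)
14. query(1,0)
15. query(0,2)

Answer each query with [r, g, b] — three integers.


query (1,0) [L1,L2,L3] — begin 0,0,0
+L1 (α=2/3) → [14/3, 56/3, 136/3]
+L2 (α=1/3) → [397/9, 799/9, 977/9]
+L3 (α=7/8) → [12997/72, 683/36, 5245/36]
rounded: [181, 19, 146]

at x=1,y=2 over L1,L2,L3,L4,L5,L6:
L1 α=1/3: [16/3, 79, 38/3]
L2 α=5/7: [242/21, 668/7, 1216/21]
L3 α=5/8: [2377/56, 2249/56, 2883/28]
L4 α=3/4: [29761/224, 28289/224, 13971/112]
L5 α=1/2: [57089/448, 35233/448, 40403/224]
L6 α=2/3: [68907/448, 76555/448, 154195/672]
rounded: [154, 171, 229]

at x=0,y=2 over L1,L2,L3,L4,L5,L6:
after L1 α=2/3: [200/3, 140/3, 144]
after L2 α=1/3: [748/9, 634/9, 416/3]
after L3 α=2/3: [4474/27, 1120/27, 956/9]
after L4 α=3/4: [19945/108, 4043/54, 995/9]
after L5 α=3/4: [98677/432, 43571/216, 458/9]
after L6 α=4/5: [257653/2160, 112691/1080, 8522/45]
rounded: [119, 104, 189]

at x=1,y=0 over L1,L2,L3,L4,L5,L6:
+L1 (α=2/3) → [14/3, 56/3, 136/3]
+L2 (α=1/3) → [397/9, 799/9, 977/9]
+L3 (α=7/8) → [12997/72, 683/36, 5245/36]
+L4 (α=5/8) → [22357/192, 5963/96, 7585/96]
+L5 (α=2/3) → [46549/576, 36299/288, 52513/288]
+L6 (α=1/2) → [164629/1152, 76619/576, 75265/576]
rounded: [143, 133, 131]

(1,1) stack=L1,L2,L3,L4,L5,L7; from [0,0,0]:
+L1 (α=7/8) → [147/4, 1309/8, 1295/8]
+L2 (α=0) → [147/4, 1309/8, 1295/8]
+L3 (α=1/2) → [555/8, 2373/16, 1367/16]
+L4 (α=2/3) → [329/8, 7205/48, 1309/16]
+L5 (α=3/8) → [6301/64, 57625/384, 7457/128]
+L7 (α=1/2) → [12701/128, 107545/768, 13985/256]
rounded: [99, 140, 55]

(1,0) stack=L1,L2,L3,L4,L5,L7; from [0,0,0]:
+L1 (α=2/3) → [14/3, 56/3, 136/3]
+L2 (α=1/3) → [397/9, 799/9, 977/9]
+L3 (α=7/8) → [12997/72, 683/36, 5245/36]
+L4 (α=5/8) → [22357/192, 5963/96, 7585/96]
+L5 (α=2/3) → [46549/576, 36299/288, 52513/288]
+L7 (α=1/5) → [11153/144, 45803/360, 68353/360]
→ [77, 127, 190]

query (0,2) [L1,L2,L3,L4,L5,L7] — begin 0,0,0
after L1 α=2/3: [200/3, 140/3, 144]
after L2 α=1/3: [748/9, 634/9, 416/3]
after L3 α=2/3: [4474/27, 1120/27, 956/9]
after L4 α=3/4: [19945/108, 4043/54, 995/9]
after L5 α=3/4: [98677/432, 43571/216, 458/9]
after L7 α=1/3: [119845/648, 55343/324, 2869/27]
rounded: [185, 171, 106]


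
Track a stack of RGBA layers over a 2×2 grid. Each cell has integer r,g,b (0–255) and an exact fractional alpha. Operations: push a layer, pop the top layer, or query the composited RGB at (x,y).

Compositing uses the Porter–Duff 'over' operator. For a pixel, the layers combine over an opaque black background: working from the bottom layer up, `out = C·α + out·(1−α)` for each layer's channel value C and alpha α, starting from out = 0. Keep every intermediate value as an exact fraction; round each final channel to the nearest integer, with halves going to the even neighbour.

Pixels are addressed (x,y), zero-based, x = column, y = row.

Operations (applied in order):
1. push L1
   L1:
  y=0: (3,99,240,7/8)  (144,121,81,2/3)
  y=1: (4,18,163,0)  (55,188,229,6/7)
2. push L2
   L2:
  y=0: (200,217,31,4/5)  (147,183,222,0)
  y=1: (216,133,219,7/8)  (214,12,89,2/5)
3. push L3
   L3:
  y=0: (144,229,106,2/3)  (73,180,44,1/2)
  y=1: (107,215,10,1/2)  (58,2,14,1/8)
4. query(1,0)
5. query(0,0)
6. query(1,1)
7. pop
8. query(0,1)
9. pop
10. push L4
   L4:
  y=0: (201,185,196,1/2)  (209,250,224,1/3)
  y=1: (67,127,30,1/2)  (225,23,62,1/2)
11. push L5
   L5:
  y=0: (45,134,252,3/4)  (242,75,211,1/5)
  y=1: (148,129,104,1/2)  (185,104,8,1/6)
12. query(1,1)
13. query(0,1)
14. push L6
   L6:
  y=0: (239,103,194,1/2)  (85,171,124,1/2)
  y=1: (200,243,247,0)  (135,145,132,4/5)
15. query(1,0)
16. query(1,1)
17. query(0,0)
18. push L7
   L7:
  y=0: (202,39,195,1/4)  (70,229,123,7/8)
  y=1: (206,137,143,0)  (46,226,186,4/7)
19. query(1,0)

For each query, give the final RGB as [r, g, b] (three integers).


(1,0) stack=L1,L2,L3; from [0,0,0]:
L1 α=2/3: [96, 242/3, 54]
L2 α=0: [96, 242/3, 54]
L3 α=1/2: [169/2, 391/3, 49]
rounded: [84, 130, 49]

(0,0) stack=L1,L2,L3; from [0,0,0]:
after L1 α=7/8: [21/8, 693/8, 210]
after L2 α=4/5: [6421/40, 7637/40, 334/5]
after L3 α=2/3: [17941/120, 25957/120, 1394/15]
→ [150, 216, 93]

query (1,1) [L1,L2,L3] — begin 0,0,0
L1 α=6/7: [330/7, 1128/7, 1374/7]
L2 α=2/5: [3986/35, 3552/35, 5368/35]
L3 α=1/8: [1069/10, 1781/20, 2719/20]
= [107, 89, 136]

(0,1) stack=L1,L2; from [0,0,0]:
+L1 (α=0) → [0, 0, 0]
+L2 (α=7/8) → [189, 931/8, 1533/8]
→ [189, 116, 192]

query (1,1) [L1,L4,L5] — begin 0,0,0
+L1 (α=6/7) → [330/7, 1128/7, 1374/7]
+L4 (α=1/2) → [1905/14, 1289/14, 904/7]
+L5 (α=1/6) → [12115/84, 7901/84, 2288/21]
→ [144, 94, 109]

(0,1) stack=L1,L4,L5; from [0,0,0]:
+L1 (α=0) → [0, 0, 0]
+L4 (α=1/2) → [67/2, 127/2, 15]
+L5 (α=1/2) → [363/4, 385/4, 119/2]
rounded: [91, 96, 60]

at x=1,y=0 over L1,L4,L5,L6:
+L1 (α=2/3) → [96, 242/3, 54]
+L4 (α=1/3) → [401/3, 1234/9, 332/3]
+L5 (α=1/5) → [466/3, 5611/45, 1961/15]
+L6 (α=1/2) → [721/6, 6653/45, 3821/30]
= [120, 148, 127]

at x=1,y=1 over L1,L4,L5,L6:
after L1 α=6/7: [330/7, 1128/7, 1374/7]
after L4 α=1/2: [1905/14, 1289/14, 904/7]
after L5 α=1/6: [12115/84, 7901/84, 2288/21]
after L6 α=4/5: [11495/84, 56621/420, 13376/105]
rounded: [137, 135, 127]

query (0,0) [L1,L4,L5,L6] — begin 0,0,0
after L1 α=7/8: [21/8, 693/8, 210]
after L4 α=1/2: [1629/16, 2173/16, 203]
after L5 α=3/4: [3789/64, 8605/64, 959/4]
after L6 α=1/2: [19085/128, 15197/128, 1735/8]
rounded: [149, 119, 217]

(1,0) stack=L1,L4,L5,L6,L7; from [0,0,0]:
+L1 (α=2/3) → [96, 242/3, 54]
+L4 (α=1/3) → [401/3, 1234/9, 332/3]
+L5 (α=1/5) → [466/3, 5611/45, 1961/15]
+L6 (α=1/2) → [721/6, 6653/45, 3821/30]
+L7 (α=7/8) → [3661/48, 19697/90, 29651/240]
= [76, 219, 124]


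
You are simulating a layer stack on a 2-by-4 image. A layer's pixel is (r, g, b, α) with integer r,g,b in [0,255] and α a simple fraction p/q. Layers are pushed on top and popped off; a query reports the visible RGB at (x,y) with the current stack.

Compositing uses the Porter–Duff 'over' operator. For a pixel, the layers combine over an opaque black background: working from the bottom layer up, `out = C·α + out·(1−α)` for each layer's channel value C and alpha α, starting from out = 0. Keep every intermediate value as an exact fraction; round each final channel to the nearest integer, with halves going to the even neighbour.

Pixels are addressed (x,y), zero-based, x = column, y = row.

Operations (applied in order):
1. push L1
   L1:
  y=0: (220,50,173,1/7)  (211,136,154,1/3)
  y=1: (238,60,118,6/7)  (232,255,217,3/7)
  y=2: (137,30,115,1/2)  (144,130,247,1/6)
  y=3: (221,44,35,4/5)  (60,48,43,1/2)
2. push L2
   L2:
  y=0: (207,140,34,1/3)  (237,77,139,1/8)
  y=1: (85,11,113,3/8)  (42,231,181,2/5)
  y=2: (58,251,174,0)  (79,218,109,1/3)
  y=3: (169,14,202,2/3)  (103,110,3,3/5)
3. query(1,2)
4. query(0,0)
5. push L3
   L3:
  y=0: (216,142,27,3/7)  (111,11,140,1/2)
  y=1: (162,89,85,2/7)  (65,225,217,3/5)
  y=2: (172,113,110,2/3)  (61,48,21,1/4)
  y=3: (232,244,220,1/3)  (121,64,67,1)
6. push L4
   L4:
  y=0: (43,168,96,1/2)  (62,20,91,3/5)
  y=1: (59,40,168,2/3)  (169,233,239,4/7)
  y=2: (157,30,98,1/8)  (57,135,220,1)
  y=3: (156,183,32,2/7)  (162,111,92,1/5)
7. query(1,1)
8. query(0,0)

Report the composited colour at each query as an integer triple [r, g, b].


(1,2) stack=L1,L2; from [0,0,0]:
L1 α=1/6: [24, 65/3, 247/6]
L2 α=1/3: [127/3, 784/9, 574/9]
→ [42, 87, 64]

query (0,0) [L1,L2] — begin 0,0,0
after L1 α=1/7: [220/7, 50/7, 173/7]
after L2 α=1/3: [1889/21, 360/7, 584/21]
rounded: [90, 51, 28]

query (1,1) [L1,L2,L3,L4] — begin 0,0,0
+L1 (α=3/7) → [696/7, 765/7, 93]
+L2 (α=2/5) → [2676/35, 5529/35, 641/5]
+L3 (α=3/5) → [12177/175, 34683/175, 4537/25]
+L4 (α=4/7) → [154831/1225, 267149/1225, 37511/175]
= [126, 218, 214]

at x=0,y=0 over L1,L2,L3,L4:
+L1 (α=1/7) → [220/7, 50/7, 173/7]
+L2 (α=1/3) → [1889/21, 360/7, 584/21]
+L3 (α=3/7) → [21164/147, 4422/49, 4037/147]
+L4 (α=1/2) → [27485/294, 6327/49, 18149/294]
→ [93, 129, 62]


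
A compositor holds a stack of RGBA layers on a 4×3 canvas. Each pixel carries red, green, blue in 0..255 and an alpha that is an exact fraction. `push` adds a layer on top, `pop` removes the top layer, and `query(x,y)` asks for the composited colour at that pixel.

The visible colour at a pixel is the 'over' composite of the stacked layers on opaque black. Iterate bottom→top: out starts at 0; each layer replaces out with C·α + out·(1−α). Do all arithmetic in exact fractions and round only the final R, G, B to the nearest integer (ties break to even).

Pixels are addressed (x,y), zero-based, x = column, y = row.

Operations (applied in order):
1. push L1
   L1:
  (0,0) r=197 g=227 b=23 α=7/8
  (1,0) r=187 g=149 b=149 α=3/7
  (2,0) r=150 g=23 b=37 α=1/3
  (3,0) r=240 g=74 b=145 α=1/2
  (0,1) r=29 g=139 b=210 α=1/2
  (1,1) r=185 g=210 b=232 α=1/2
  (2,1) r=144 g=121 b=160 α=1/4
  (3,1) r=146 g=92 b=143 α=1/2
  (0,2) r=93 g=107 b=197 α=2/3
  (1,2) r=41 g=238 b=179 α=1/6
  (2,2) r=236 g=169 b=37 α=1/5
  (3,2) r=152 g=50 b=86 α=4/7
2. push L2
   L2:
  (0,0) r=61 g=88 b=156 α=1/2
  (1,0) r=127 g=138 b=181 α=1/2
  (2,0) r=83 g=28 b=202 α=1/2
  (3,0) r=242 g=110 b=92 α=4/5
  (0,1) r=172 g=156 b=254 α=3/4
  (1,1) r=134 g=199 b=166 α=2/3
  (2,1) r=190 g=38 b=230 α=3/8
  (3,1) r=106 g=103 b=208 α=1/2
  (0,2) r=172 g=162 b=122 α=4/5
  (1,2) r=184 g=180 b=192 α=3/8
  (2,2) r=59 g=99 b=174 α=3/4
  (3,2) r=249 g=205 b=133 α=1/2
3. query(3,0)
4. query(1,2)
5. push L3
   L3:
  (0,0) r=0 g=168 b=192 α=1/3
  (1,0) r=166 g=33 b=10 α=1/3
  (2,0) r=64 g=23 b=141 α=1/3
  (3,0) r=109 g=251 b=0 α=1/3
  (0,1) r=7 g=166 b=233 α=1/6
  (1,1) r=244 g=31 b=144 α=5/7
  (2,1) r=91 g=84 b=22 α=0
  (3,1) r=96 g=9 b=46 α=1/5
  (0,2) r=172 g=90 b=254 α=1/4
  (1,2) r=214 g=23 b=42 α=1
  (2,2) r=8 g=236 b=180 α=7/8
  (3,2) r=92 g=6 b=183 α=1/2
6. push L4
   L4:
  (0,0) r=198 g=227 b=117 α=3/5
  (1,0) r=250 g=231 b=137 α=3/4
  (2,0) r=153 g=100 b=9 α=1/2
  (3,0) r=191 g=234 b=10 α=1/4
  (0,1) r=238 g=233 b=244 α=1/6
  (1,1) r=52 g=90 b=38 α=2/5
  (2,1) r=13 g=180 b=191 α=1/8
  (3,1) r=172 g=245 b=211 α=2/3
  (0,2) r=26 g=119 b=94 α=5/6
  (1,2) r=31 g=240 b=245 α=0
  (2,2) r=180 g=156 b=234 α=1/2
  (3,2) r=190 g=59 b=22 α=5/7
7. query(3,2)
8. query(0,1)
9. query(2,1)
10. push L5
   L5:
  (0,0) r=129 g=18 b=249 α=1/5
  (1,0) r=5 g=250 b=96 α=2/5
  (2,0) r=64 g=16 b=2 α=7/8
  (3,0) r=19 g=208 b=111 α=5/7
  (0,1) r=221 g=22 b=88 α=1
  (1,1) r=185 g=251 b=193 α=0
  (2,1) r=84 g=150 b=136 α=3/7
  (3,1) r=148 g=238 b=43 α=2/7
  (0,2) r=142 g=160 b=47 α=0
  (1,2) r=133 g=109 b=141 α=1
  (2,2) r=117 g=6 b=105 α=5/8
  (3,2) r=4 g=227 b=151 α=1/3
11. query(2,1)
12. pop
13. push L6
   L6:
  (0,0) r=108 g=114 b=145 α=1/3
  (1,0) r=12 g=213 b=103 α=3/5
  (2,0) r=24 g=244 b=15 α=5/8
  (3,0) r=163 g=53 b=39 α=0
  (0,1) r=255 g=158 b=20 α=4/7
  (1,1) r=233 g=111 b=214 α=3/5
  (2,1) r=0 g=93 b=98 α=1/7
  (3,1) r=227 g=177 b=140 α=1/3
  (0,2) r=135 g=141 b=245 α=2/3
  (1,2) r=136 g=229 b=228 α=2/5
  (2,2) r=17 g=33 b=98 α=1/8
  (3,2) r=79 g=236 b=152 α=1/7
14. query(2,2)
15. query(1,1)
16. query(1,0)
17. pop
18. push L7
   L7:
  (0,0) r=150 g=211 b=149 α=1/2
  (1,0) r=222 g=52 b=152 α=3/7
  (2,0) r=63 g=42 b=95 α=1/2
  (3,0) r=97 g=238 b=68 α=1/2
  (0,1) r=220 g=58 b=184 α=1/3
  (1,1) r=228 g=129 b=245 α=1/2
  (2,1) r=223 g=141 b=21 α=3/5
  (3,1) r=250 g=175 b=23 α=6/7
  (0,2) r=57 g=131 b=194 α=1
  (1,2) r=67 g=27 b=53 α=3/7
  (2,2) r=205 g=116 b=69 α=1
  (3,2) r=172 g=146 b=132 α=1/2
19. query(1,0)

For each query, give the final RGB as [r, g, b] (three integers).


at x=3,y=0 over L1,L2:
+L1 (α=1/2) → [120, 37, 145/2]
+L2 (α=4/5) → [1088/5, 477/5, 881/10]
rounded: [218, 95, 88]

query (1,2) [L1,L2] — begin 0,0,0
+L1 (α=1/6) → [41/6, 119/3, 179/6]
+L2 (α=3/8) → [3517/48, 2215/24, 4351/48]
→ [73, 92, 91]

query (3,2) [L1,L2,L3,L4] — begin 0,0,0
after L1 α=4/7: [608/7, 200/7, 344/7]
after L2 α=1/2: [2351/14, 1635/14, 1275/14]
after L3 α=1/2: [3639/28, 1719/28, 3837/28]
after L4 α=5/7: [16939/98, 5849/98, 5377/98]
→ [173, 60, 55]

(0,1) stack=L1,L2,L3,L4; from [0,0,0]:
after L1 α=1/2: [29/2, 139/2, 105]
after L2 α=3/4: [1061/8, 1075/8, 867/4]
after L3 α=1/6: [1787/16, 6703/48, 5267/24]
after L4 α=1/6: [12743/96, 44699/288, 32191/144]
rounded: [133, 155, 224]

at x=2,y=1 over L1,L2,L3,L4:
after L1 α=1/4: [36, 121/4, 40]
after L2 α=3/8: [375/4, 1061/32, 445/4]
after L3 α=0: [375/4, 1061/32, 445/4]
after L4 α=1/8: [2677/32, 13187/256, 3879/32]
→ [84, 52, 121]

query (2,1) [L1,L2,L3,L4,L5] — begin 0,0,0
+L1 (α=1/4) → [36, 121/4, 40]
+L2 (α=3/8) → [375/4, 1061/32, 445/4]
+L3 (α=0) → [375/4, 1061/32, 445/4]
+L4 (α=1/8) → [2677/32, 13187/256, 3879/32]
+L5 (α=3/7) → [4693/56, 41987/448, 7143/56]
→ [84, 94, 128]

query (2,2) [L1,L2,L3,L4,L6] — begin 0,0,0
+L1 (α=1/5) → [236/5, 169/5, 37/5]
+L2 (α=3/4) → [1121/20, 827/10, 2647/20]
+L3 (α=7/8) → [2241/160, 17347/80, 27847/160]
+L4 (α=1/2) → [31041/320, 29827/160, 65287/320]
+L6 (α=1/8) → [222727/2560, 214069/1280, 488369/2560]
→ [87, 167, 191]

at x=1,y=1 over L1,L2,L3,L4,L6:
L1 α=1/2: [185/2, 105, 116]
L2 α=2/3: [721/6, 503/3, 448/3]
L3 α=5/7: [4381/21, 1471/21, 3056/21]
L4 α=2/5: [5109/35, 2731/35, 3588/35]
L6 α=3/5: [34683/175, 17117/175, 29646/175]
= [198, 98, 169]

query (1,0) [L1,L2,L3,L4,L6] — begin 0,0,0
L1 α=3/7: [561/7, 447/7, 447/7]
L2 α=1/2: [725/7, 1413/14, 857/7]
L3 α=1/3: [2612/21, 548/7, 1784/21]
L4 α=3/4: [9181/42, 5399/28, 10415/84]
L6 α=3/5: [9937/105, 2869/14, 23393/210]
rounded: [95, 205, 111]

at x=1,y=0 over L1,L2,L3,L4,L7:
L1 α=3/7: [561/7, 447/7, 447/7]
L2 α=1/2: [725/7, 1413/14, 857/7]
L3 α=1/3: [2612/21, 548/7, 1784/21]
L4 α=3/4: [9181/42, 5399/28, 10415/84]
L7 α=3/7: [32348/147, 6491/49, 19991/147]
rounded: [220, 132, 136]
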